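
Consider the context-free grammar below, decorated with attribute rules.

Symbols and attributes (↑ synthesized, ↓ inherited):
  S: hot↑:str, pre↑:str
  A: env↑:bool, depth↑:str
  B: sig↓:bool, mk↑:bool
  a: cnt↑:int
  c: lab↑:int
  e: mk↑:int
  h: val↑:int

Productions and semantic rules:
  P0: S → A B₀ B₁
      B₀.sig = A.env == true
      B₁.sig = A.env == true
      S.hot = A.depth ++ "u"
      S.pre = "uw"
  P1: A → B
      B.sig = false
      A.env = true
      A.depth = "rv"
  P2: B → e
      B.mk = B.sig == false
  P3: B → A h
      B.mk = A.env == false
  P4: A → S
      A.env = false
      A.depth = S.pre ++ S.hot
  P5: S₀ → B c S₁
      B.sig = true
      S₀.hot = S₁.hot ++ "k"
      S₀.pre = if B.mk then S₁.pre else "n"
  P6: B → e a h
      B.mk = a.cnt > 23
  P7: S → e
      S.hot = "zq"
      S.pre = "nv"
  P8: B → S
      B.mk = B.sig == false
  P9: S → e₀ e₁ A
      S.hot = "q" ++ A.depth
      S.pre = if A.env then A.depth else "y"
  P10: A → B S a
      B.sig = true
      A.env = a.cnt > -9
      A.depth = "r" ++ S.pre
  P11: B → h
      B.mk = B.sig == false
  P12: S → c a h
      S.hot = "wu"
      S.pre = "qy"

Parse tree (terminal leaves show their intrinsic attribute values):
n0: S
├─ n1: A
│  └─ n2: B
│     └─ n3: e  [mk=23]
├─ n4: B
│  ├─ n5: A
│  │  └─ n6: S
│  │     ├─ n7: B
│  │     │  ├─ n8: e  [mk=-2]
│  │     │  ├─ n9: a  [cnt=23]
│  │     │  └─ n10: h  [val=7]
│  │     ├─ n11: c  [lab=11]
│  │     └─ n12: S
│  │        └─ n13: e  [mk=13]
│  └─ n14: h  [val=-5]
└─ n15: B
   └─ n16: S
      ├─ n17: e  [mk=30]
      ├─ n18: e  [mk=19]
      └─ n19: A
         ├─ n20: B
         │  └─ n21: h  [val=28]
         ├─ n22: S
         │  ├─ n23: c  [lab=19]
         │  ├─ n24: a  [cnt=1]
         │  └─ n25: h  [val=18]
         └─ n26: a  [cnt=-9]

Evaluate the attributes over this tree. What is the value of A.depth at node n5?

"nzqk"

1. n2.sig = false  [false]
2. n3.mk = 23  [terminal]
3. n2.mk = true  [B.sig == false]
4. n1.env = true  [true]
5. n1.depth = "rv"  ["rv"]
6. n4.sig = true  [A.env == true]
7. n7.sig = true  [true]
8. n8.mk = -2  [terminal]
9. n9.cnt = 23  [terminal]
10. n10.val = 7  [terminal]
11. n7.mk = false  [a.cnt > 23]
12. n11.lab = 11  [terminal]
13. n13.mk = 13  [terminal]
14. n12.hot = "zq"  ["zq"]
15. n12.pre = "nv"  ["nv"]
16. n6.hot = "zqk"  [S₁.hot ++ "k"]
17. n6.pre = "n"  [if B.mk then S₁.pre else "n"]
18. n5.env = false  [false]
19. n5.depth = "nzqk"  [S.pre ++ S.hot]
20. n14.val = -5  [terminal]
21. n4.mk = true  [A.env == false]
22. n15.sig = true  [A.env == true]
23. n17.mk = 30  [terminal]
24. n18.mk = 19  [terminal]
25. n20.sig = true  [true]
26. n21.val = 28  [terminal]
27. n20.mk = false  [B.sig == false]
28. n23.lab = 19  [terminal]
29. n24.cnt = 1  [terminal]
30. n25.val = 18  [terminal]
31. n22.hot = "wu"  ["wu"]
32. n22.pre = "qy"  ["qy"]
33. n26.cnt = -9  [terminal]
34. n19.env = false  [a.cnt > -9]
35. n19.depth = "rqy"  ["r" ++ S.pre]
36. n16.hot = "qrqy"  ["q" ++ A.depth]
37. n16.pre = "y"  [if A.env then A.depth else "y"]
38. n15.mk = false  [B.sig == false]
39. n0.hot = "rvu"  [A.depth ++ "u"]
40. n0.pre = "uw"  ["uw"]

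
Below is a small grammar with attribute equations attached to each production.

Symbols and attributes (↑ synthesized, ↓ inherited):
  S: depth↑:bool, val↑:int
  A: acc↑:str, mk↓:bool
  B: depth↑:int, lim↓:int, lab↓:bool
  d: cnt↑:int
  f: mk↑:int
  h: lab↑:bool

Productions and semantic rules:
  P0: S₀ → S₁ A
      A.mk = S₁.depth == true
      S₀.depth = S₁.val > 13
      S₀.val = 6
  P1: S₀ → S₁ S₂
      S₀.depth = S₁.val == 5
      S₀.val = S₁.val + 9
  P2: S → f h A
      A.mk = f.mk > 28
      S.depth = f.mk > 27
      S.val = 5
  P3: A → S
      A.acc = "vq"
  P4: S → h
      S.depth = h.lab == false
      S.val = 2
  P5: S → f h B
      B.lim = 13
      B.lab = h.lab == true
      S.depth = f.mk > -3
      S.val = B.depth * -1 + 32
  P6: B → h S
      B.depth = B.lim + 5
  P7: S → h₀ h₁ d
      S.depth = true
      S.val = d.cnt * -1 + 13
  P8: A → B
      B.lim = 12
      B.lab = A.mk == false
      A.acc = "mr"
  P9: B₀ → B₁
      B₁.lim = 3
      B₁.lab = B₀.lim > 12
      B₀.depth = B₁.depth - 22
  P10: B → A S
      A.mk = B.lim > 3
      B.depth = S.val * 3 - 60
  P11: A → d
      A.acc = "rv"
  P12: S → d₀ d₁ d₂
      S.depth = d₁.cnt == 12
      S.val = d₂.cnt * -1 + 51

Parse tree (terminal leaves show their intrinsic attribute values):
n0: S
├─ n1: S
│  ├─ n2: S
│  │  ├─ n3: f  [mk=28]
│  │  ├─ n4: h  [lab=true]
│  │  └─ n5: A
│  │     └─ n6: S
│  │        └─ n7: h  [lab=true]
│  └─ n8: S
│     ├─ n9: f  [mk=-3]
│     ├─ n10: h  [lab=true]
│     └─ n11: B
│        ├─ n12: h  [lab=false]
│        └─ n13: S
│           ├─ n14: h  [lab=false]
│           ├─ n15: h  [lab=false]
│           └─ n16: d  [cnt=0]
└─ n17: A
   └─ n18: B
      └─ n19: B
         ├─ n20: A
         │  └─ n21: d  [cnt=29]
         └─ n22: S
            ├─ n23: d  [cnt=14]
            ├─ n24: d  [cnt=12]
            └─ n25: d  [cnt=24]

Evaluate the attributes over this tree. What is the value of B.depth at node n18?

-1

1. n3.mk = 28  [terminal]
2. n4.lab = true  [terminal]
3. n5.mk = false  [f.mk > 28]
4. n7.lab = true  [terminal]
5. n6.depth = false  [h.lab == false]
6. n6.val = 2  [2]
7. n5.acc = "vq"  ["vq"]
8. n2.depth = true  [f.mk > 27]
9. n2.val = 5  [5]
10. n9.mk = -3  [terminal]
11. n10.lab = true  [terminal]
12. n11.lim = 13  [13]
13. n11.lab = true  [h.lab == true]
14. n12.lab = false  [terminal]
15. n14.lab = false  [terminal]
16. n15.lab = false  [terminal]
17. n16.cnt = 0  [terminal]
18. n13.depth = true  [true]
19. n13.val = 13  [d.cnt * -1 + 13]
20. n11.depth = 18  [B.lim + 5]
21. n8.depth = false  [f.mk > -3]
22. n8.val = 14  [B.depth * -1 + 32]
23. n1.depth = true  [S₁.val == 5]
24. n1.val = 14  [S₁.val + 9]
25. n17.mk = true  [S₁.depth == true]
26. n18.lim = 12  [12]
27. n18.lab = false  [A.mk == false]
28. n19.lim = 3  [3]
29. n19.lab = false  [B₀.lim > 12]
30. n20.mk = false  [B.lim > 3]
31. n21.cnt = 29  [terminal]
32. n20.acc = "rv"  ["rv"]
33. n23.cnt = 14  [terminal]
34. n24.cnt = 12  [terminal]
35. n25.cnt = 24  [terminal]
36. n22.depth = true  [d₁.cnt == 12]
37. n22.val = 27  [d₂.cnt * -1 + 51]
38. n19.depth = 21  [S.val * 3 - 60]
39. n18.depth = -1  [B₁.depth - 22]
40. n17.acc = "mr"  ["mr"]
41. n0.depth = true  [S₁.val > 13]
42. n0.val = 6  [6]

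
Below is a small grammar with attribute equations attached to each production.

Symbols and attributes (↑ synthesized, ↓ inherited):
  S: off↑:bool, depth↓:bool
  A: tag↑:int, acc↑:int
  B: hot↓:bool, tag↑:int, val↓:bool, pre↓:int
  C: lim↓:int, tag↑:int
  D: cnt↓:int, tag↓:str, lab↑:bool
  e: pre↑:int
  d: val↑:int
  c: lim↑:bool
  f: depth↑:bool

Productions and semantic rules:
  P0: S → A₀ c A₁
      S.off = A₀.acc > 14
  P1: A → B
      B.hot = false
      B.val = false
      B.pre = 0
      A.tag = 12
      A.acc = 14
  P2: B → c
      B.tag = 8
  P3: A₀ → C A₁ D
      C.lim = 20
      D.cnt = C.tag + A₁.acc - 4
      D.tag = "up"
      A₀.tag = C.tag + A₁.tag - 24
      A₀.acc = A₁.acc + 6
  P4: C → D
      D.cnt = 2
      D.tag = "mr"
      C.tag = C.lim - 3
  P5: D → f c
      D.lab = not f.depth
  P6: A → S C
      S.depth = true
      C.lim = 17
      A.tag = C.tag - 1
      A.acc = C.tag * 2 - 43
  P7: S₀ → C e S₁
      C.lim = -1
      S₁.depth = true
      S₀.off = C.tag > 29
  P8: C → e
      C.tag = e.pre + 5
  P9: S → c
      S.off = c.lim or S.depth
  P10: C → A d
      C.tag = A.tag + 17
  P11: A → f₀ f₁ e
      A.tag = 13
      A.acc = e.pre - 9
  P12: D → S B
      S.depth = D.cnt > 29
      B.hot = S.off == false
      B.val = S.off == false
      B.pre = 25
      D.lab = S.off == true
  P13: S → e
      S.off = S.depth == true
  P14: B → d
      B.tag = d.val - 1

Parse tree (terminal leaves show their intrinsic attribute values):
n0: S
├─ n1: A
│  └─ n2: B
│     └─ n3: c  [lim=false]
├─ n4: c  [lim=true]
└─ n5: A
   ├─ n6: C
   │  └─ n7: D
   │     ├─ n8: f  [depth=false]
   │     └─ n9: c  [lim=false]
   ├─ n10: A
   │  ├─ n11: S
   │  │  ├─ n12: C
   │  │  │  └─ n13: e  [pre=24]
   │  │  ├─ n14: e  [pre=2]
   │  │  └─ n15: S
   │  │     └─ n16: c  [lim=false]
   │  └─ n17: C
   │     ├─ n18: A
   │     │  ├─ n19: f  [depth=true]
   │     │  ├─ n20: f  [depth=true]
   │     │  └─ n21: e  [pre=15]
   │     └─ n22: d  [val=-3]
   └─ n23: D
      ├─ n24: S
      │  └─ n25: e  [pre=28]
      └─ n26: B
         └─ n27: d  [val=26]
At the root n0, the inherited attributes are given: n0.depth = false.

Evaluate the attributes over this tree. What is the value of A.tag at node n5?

1. n0.depth = false  [given at root]
2. n2.hot = false  [false]
3. n2.val = false  [false]
4. n2.pre = 0  [0]
5. n3.lim = false  [terminal]
6. n2.tag = 8  [8]
7. n1.tag = 12  [12]
8. n1.acc = 14  [14]
9. n4.lim = true  [terminal]
10. n6.lim = 20  [20]
11. n7.cnt = 2  [2]
12. n7.tag = "mr"  ["mr"]
13. n8.depth = false  [terminal]
14. n9.lim = false  [terminal]
15. n7.lab = true  [not f.depth]
16. n6.tag = 17  [C.lim - 3]
17. n11.depth = true  [true]
18. n12.lim = -1  [-1]
19. n13.pre = 24  [terminal]
20. n12.tag = 29  [e.pre + 5]
21. n14.pre = 2  [terminal]
22. n15.depth = true  [true]
23. n16.lim = false  [terminal]
24. n15.off = true  [c.lim or S.depth]
25. n11.off = false  [C.tag > 29]
26. n17.lim = 17  [17]
27. n19.depth = true  [terminal]
28. n20.depth = true  [terminal]
29. n21.pre = 15  [terminal]
30. n18.tag = 13  [13]
31. n18.acc = 6  [e.pre - 9]
32. n22.val = -3  [terminal]
33. n17.tag = 30  [A.tag + 17]
34. n10.tag = 29  [C.tag - 1]
35. n10.acc = 17  [C.tag * 2 - 43]
36. n23.cnt = 30  [C.tag + A₁.acc - 4]
37. n23.tag = "up"  ["up"]
38. n24.depth = true  [D.cnt > 29]
39. n25.pre = 28  [terminal]
40. n24.off = true  [S.depth == true]
41. n26.hot = false  [S.off == false]
42. n26.val = false  [S.off == false]
43. n26.pre = 25  [25]
44. n27.val = 26  [terminal]
45. n26.tag = 25  [d.val - 1]
46. n23.lab = true  [S.off == true]
47. n5.tag = 22  [C.tag + A₁.tag - 24]
48. n5.acc = 23  [A₁.acc + 6]
49. n0.off = false  [A₀.acc > 14]

22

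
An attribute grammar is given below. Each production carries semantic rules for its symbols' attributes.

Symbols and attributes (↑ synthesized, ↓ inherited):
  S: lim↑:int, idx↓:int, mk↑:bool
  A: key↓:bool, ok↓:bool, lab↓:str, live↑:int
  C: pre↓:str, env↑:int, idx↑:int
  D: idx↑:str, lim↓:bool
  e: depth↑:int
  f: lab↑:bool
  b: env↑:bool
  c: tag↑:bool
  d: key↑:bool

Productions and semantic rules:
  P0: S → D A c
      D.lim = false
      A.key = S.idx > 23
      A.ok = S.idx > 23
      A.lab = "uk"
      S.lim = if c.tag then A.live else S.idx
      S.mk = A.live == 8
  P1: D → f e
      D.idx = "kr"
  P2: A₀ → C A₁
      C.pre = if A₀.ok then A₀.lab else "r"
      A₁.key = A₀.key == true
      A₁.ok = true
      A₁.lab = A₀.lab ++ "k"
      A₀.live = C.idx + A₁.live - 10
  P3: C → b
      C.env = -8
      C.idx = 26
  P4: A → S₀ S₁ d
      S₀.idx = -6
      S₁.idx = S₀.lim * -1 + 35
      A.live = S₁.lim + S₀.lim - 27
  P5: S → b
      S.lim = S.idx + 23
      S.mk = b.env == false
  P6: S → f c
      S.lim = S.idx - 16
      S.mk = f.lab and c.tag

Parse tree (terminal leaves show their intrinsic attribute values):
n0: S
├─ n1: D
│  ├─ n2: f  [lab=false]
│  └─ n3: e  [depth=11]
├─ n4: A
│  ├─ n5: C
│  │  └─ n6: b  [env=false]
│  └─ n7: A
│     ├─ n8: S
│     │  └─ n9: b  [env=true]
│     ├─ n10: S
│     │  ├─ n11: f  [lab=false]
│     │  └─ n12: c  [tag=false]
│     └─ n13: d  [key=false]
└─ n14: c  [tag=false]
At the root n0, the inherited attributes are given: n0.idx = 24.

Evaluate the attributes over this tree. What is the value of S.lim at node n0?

24

1. n0.idx = 24  [given at root]
2. n1.lim = false  [false]
3. n2.lab = false  [terminal]
4. n3.depth = 11  [terminal]
5. n1.idx = "kr"  ["kr"]
6. n4.key = true  [S.idx > 23]
7. n4.ok = true  [S.idx > 23]
8. n4.lab = "uk"  ["uk"]
9. n5.pre = "uk"  [if A₀.ok then A₀.lab else "r"]
10. n6.env = false  [terminal]
11. n5.env = -8  [-8]
12. n5.idx = 26  [26]
13. n7.key = true  [A₀.key == true]
14. n7.ok = true  [true]
15. n7.lab = "ukk"  [A₀.lab ++ "k"]
16. n8.idx = -6  [-6]
17. n9.env = true  [terminal]
18. n8.lim = 17  [S.idx + 23]
19. n8.mk = false  [b.env == false]
20. n10.idx = 18  [S₀.lim * -1 + 35]
21. n11.lab = false  [terminal]
22. n12.tag = false  [terminal]
23. n10.lim = 2  [S.idx - 16]
24. n10.mk = false  [f.lab and c.tag]
25. n13.key = false  [terminal]
26. n7.live = -8  [S₁.lim + S₀.lim - 27]
27. n4.live = 8  [C.idx + A₁.live - 10]
28. n14.tag = false  [terminal]
29. n0.lim = 24  [if c.tag then A.live else S.idx]
30. n0.mk = true  [A.live == 8]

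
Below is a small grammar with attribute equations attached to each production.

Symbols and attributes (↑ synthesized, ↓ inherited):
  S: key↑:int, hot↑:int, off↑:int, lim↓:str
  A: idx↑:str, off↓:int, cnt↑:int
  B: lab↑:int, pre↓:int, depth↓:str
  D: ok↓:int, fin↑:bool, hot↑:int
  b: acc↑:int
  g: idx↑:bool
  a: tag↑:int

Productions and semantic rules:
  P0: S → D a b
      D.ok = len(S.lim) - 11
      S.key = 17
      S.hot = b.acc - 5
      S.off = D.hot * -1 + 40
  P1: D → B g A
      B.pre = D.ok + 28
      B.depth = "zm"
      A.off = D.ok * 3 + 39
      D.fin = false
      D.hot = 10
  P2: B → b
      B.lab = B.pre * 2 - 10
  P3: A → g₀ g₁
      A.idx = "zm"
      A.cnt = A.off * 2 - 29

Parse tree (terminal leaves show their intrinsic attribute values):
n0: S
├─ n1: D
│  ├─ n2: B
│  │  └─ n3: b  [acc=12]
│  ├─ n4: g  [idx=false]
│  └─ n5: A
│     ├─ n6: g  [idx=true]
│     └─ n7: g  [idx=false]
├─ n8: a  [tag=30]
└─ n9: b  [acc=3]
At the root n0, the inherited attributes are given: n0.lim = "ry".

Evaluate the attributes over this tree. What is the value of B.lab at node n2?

28

1. n0.lim = "ry"  [given at root]
2. n1.ok = -9  [len(S.lim) - 11]
3. n2.pre = 19  [D.ok + 28]
4. n2.depth = "zm"  ["zm"]
5. n3.acc = 12  [terminal]
6. n2.lab = 28  [B.pre * 2 - 10]
7. n4.idx = false  [terminal]
8. n5.off = 12  [D.ok * 3 + 39]
9. n6.idx = true  [terminal]
10. n7.idx = false  [terminal]
11. n5.idx = "zm"  ["zm"]
12. n5.cnt = -5  [A.off * 2 - 29]
13. n1.fin = false  [false]
14. n1.hot = 10  [10]
15. n8.tag = 30  [terminal]
16. n9.acc = 3  [terminal]
17. n0.key = 17  [17]
18. n0.hot = -2  [b.acc - 5]
19. n0.off = 30  [D.hot * -1 + 40]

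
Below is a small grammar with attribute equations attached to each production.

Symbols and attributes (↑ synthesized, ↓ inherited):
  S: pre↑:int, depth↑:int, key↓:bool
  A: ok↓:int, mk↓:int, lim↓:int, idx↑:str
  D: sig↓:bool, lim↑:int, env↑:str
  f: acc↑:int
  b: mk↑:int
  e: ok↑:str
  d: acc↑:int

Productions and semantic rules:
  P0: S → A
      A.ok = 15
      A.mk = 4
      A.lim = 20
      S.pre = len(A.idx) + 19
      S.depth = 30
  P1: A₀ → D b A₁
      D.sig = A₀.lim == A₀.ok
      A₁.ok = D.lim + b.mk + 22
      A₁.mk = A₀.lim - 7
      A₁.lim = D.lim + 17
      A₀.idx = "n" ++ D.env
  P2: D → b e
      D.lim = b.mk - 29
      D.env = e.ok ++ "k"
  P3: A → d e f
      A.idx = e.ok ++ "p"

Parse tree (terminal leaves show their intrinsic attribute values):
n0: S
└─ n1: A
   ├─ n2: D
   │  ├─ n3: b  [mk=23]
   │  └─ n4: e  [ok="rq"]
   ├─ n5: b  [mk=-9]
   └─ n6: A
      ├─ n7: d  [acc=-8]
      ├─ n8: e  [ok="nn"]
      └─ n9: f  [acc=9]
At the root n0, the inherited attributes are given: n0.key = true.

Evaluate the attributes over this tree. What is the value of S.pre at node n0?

23

1. n0.key = true  [given at root]
2. n1.ok = 15  [15]
3. n1.mk = 4  [4]
4. n1.lim = 20  [20]
5. n2.sig = false  [A₀.lim == A₀.ok]
6. n3.mk = 23  [terminal]
7. n4.ok = "rq"  [terminal]
8. n2.lim = -6  [b.mk - 29]
9. n2.env = "rqk"  [e.ok ++ "k"]
10. n5.mk = -9  [terminal]
11. n6.ok = 7  [D.lim + b.mk + 22]
12. n6.mk = 13  [A₀.lim - 7]
13. n6.lim = 11  [D.lim + 17]
14. n7.acc = -8  [terminal]
15. n8.ok = "nn"  [terminal]
16. n9.acc = 9  [terminal]
17. n6.idx = "nnp"  [e.ok ++ "p"]
18. n1.idx = "nrqk"  ["n" ++ D.env]
19. n0.pre = 23  [len(A.idx) + 19]
20. n0.depth = 30  [30]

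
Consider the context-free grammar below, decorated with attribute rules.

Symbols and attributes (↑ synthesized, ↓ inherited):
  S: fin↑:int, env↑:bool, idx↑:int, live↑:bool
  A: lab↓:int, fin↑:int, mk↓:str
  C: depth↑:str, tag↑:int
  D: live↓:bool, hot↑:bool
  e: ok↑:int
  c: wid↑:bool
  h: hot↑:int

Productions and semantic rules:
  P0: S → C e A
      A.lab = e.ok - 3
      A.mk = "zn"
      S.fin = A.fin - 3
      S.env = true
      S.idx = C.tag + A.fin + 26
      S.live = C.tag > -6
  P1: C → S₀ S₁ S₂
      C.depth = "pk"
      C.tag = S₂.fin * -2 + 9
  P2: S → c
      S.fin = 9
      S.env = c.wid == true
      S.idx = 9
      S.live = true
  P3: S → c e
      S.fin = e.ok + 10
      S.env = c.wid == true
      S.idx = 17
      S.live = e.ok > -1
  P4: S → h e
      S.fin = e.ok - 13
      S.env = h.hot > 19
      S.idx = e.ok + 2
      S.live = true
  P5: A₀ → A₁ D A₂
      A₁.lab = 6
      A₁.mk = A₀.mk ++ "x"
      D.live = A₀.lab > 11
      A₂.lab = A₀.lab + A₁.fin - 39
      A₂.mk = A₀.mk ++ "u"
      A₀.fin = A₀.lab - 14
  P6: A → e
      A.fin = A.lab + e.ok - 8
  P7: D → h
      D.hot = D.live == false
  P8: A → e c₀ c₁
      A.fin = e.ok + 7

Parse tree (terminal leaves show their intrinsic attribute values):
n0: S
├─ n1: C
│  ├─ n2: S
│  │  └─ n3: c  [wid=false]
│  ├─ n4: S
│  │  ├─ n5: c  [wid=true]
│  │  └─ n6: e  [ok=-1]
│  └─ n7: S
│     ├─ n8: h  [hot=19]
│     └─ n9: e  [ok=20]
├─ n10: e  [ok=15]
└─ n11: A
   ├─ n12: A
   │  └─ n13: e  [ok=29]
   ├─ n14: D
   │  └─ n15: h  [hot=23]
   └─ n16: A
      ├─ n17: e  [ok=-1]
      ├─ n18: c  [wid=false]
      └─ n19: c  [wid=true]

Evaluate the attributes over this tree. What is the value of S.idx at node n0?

19

1. n3.wid = false  [terminal]
2. n2.fin = 9  [9]
3. n2.env = false  [c.wid == true]
4. n2.idx = 9  [9]
5. n2.live = true  [true]
6. n5.wid = true  [terminal]
7. n6.ok = -1  [terminal]
8. n4.fin = 9  [e.ok + 10]
9. n4.env = true  [c.wid == true]
10. n4.idx = 17  [17]
11. n4.live = false  [e.ok > -1]
12. n8.hot = 19  [terminal]
13. n9.ok = 20  [terminal]
14. n7.fin = 7  [e.ok - 13]
15. n7.env = false  [h.hot > 19]
16. n7.idx = 22  [e.ok + 2]
17. n7.live = true  [true]
18. n1.depth = "pk"  ["pk"]
19. n1.tag = -5  [S₂.fin * -2 + 9]
20. n10.ok = 15  [terminal]
21. n11.lab = 12  [e.ok - 3]
22. n11.mk = "zn"  ["zn"]
23. n12.lab = 6  [6]
24. n12.mk = "znx"  [A₀.mk ++ "x"]
25. n13.ok = 29  [terminal]
26. n12.fin = 27  [A.lab + e.ok - 8]
27. n14.live = true  [A₀.lab > 11]
28. n15.hot = 23  [terminal]
29. n14.hot = false  [D.live == false]
30. n16.lab = 0  [A₀.lab + A₁.fin - 39]
31. n16.mk = "znu"  [A₀.mk ++ "u"]
32. n17.ok = -1  [terminal]
33. n18.wid = false  [terminal]
34. n19.wid = true  [terminal]
35. n16.fin = 6  [e.ok + 7]
36. n11.fin = -2  [A₀.lab - 14]
37. n0.fin = -5  [A.fin - 3]
38. n0.env = true  [true]
39. n0.idx = 19  [C.tag + A.fin + 26]
40. n0.live = true  [C.tag > -6]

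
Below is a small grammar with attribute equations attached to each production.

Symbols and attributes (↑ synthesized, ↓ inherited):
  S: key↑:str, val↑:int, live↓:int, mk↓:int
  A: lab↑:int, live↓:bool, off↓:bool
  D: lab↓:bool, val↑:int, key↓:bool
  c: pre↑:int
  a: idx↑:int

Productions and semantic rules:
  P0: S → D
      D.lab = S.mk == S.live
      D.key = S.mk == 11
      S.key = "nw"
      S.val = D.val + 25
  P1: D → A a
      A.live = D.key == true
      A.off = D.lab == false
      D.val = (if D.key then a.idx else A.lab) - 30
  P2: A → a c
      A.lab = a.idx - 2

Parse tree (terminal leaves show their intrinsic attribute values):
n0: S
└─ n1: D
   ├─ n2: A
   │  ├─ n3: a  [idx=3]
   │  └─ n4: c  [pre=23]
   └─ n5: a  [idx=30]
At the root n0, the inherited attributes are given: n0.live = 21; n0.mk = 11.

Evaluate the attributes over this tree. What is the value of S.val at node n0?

25

1. n0.live = 21  [given at root]
2. n0.mk = 11  [given at root]
3. n1.lab = false  [S.mk == S.live]
4. n1.key = true  [S.mk == 11]
5. n2.live = true  [D.key == true]
6. n2.off = true  [D.lab == false]
7. n3.idx = 3  [terminal]
8. n4.pre = 23  [terminal]
9. n2.lab = 1  [a.idx - 2]
10. n5.idx = 30  [terminal]
11. n1.val = 0  [(if D.key then a.idx else A.lab) - 30]
12. n0.key = "nw"  ["nw"]
13. n0.val = 25  [D.val + 25]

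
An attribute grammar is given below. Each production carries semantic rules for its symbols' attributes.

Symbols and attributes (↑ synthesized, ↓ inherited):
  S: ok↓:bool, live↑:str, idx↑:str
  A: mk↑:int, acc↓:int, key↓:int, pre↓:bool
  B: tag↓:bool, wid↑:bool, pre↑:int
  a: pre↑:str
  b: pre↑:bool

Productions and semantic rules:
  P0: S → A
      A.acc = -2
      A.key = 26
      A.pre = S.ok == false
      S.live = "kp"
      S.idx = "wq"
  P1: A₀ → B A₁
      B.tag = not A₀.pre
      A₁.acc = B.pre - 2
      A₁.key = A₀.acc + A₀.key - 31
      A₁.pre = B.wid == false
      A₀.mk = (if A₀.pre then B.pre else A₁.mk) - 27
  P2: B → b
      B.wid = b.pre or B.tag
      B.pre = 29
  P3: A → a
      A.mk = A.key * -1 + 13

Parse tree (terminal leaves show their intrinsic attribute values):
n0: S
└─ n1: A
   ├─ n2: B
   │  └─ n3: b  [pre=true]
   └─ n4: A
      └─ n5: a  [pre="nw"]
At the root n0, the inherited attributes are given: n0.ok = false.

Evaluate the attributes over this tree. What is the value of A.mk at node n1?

2

1. n0.ok = false  [given at root]
2. n1.acc = -2  [-2]
3. n1.key = 26  [26]
4. n1.pre = true  [S.ok == false]
5. n2.tag = false  [not A₀.pre]
6. n3.pre = true  [terminal]
7. n2.wid = true  [b.pre or B.tag]
8. n2.pre = 29  [29]
9. n4.acc = 27  [B.pre - 2]
10. n4.key = -7  [A₀.acc + A₀.key - 31]
11. n4.pre = false  [B.wid == false]
12. n5.pre = "nw"  [terminal]
13. n4.mk = 20  [A.key * -1 + 13]
14. n1.mk = 2  [(if A₀.pre then B.pre else A₁.mk) - 27]
15. n0.live = "kp"  ["kp"]
16. n0.idx = "wq"  ["wq"]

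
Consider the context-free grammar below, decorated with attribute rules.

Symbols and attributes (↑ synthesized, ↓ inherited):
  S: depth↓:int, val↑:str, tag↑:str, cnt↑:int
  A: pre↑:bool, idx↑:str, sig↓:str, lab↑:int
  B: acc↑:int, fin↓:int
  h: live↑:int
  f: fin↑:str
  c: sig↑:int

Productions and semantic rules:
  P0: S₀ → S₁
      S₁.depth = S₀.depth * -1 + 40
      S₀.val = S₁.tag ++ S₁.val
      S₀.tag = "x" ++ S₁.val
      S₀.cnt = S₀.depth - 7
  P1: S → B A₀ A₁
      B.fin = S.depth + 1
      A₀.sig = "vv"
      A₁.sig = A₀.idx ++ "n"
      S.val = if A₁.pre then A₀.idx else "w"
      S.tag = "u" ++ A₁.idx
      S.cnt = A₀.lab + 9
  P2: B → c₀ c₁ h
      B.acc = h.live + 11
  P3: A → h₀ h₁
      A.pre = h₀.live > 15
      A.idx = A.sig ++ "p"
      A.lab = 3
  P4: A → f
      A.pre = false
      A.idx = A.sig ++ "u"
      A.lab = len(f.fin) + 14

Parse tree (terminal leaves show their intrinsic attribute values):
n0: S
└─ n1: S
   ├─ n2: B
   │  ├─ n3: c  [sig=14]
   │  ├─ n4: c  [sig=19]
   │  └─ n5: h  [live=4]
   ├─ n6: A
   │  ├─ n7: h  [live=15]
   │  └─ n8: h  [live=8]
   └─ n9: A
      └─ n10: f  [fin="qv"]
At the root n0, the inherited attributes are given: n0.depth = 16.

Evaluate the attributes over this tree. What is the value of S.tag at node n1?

"uvvpnu"

1. n0.depth = 16  [given at root]
2. n1.depth = 24  [S₀.depth * -1 + 40]
3. n2.fin = 25  [S.depth + 1]
4. n3.sig = 14  [terminal]
5. n4.sig = 19  [terminal]
6. n5.live = 4  [terminal]
7. n2.acc = 15  [h.live + 11]
8. n6.sig = "vv"  ["vv"]
9. n7.live = 15  [terminal]
10. n8.live = 8  [terminal]
11. n6.pre = false  [h₀.live > 15]
12. n6.idx = "vvp"  [A.sig ++ "p"]
13. n6.lab = 3  [3]
14. n9.sig = "vvpn"  [A₀.idx ++ "n"]
15. n10.fin = "qv"  [terminal]
16. n9.pre = false  [false]
17. n9.idx = "vvpnu"  [A.sig ++ "u"]
18. n9.lab = 16  [len(f.fin) + 14]
19. n1.val = "w"  [if A₁.pre then A₀.idx else "w"]
20. n1.tag = "uvvpnu"  ["u" ++ A₁.idx]
21. n1.cnt = 12  [A₀.lab + 9]
22. n0.val = "uvvpnuw"  [S₁.tag ++ S₁.val]
23. n0.tag = "xw"  ["x" ++ S₁.val]
24. n0.cnt = 9  [S₀.depth - 7]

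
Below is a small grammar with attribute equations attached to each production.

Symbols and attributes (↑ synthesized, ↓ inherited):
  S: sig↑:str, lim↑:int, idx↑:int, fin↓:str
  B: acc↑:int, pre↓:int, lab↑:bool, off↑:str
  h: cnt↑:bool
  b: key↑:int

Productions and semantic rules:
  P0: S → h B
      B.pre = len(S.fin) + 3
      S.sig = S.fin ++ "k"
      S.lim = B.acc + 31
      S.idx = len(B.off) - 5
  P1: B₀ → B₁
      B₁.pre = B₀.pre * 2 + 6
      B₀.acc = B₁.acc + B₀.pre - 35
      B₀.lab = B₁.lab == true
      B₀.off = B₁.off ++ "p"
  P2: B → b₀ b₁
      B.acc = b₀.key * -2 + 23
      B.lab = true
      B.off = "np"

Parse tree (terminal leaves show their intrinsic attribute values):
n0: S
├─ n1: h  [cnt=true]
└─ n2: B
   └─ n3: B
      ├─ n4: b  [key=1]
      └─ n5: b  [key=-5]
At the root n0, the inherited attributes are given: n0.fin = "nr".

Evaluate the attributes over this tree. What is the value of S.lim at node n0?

1. n0.fin = "nr"  [given at root]
2. n1.cnt = true  [terminal]
3. n2.pre = 5  [len(S.fin) + 3]
4. n3.pre = 16  [B₀.pre * 2 + 6]
5. n4.key = 1  [terminal]
6. n5.key = -5  [terminal]
7. n3.acc = 21  [b₀.key * -2 + 23]
8. n3.lab = true  [true]
9. n3.off = "np"  ["np"]
10. n2.acc = -9  [B₁.acc + B₀.pre - 35]
11. n2.lab = true  [B₁.lab == true]
12. n2.off = "npp"  [B₁.off ++ "p"]
13. n0.sig = "nrk"  [S.fin ++ "k"]
14. n0.lim = 22  [B.acc + 31]
15. n0.idx = -2  [len(B.off) - 5]

22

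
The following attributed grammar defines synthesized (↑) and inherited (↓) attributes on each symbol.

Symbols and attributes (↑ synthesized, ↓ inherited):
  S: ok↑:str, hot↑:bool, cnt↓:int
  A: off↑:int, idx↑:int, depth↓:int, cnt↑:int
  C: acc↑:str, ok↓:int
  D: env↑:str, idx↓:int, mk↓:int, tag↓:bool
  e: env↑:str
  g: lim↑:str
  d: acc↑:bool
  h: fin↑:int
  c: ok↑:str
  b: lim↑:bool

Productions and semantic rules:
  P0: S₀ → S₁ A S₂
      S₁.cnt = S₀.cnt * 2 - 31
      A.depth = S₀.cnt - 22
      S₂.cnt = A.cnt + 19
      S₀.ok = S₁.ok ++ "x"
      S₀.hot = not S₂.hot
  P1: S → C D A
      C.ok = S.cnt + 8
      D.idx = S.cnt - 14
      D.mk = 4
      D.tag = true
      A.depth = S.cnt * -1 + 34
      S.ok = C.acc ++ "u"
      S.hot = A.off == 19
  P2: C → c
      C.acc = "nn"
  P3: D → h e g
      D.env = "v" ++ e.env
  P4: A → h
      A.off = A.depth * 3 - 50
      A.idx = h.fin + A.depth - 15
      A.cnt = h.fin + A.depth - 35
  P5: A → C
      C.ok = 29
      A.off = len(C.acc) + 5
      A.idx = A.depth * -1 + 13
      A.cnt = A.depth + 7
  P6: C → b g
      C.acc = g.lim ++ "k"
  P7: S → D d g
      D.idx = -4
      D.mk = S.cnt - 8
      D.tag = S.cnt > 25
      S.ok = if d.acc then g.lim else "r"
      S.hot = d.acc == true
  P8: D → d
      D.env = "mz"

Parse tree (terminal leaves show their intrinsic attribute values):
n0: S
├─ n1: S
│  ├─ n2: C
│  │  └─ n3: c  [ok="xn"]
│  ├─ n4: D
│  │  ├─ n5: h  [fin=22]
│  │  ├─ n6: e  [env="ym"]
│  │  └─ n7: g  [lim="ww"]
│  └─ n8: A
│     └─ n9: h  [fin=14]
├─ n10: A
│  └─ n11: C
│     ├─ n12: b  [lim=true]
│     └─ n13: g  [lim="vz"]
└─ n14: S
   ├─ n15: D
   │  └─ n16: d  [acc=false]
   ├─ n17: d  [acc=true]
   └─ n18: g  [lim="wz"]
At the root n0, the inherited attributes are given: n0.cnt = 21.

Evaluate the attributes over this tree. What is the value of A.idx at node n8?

22

1. n0.cnt = 21  [given at root]
2. n1.cnt = 11  [S₀.cnt * 2 - 31]
3. n2.ok = 19  [S.cnt + 8]
4. n3.ok = "xn"  [terminal]
5. n2.acc = "nn"  ["nn"]
6. n4.idx = -3  [S.cnt - 14]
7. n4.mk = 4  [4]
8. n4.tag = true  [true]
9. n5.fin = 22  [terminal]
10. n6.env = "ym"  [terminal]
11. n7.lim = "ww"  [terminal]
12. n4.env = "vym"  ["v" ++ e.env]
13. n8.depth = 23  [S.cnt * -1 + 34]
14. n9.fin = 14  [terminal]
15. n8.off = 19  [A.depth * 3 - 50]
16. n8.idx = 22  [h.fin + A.depth - 15]
17. n8.cnt = 2  [h.fin + A.depth - 35]
18. n1.ok = "nnu"  [C.acc ++ "u"]
19. n1.hot = true  [A.off == 19]
20. n10.depth = -1  [S₀.cnt - 22]
21. n11.ok = 29  [29]
22. n12.lim = true  [terminal]
23. n13.lim = "vz"  [terminal]
24. n11.acc = "vzk"  [g.lim ++ "k"]
25. n10.off = 8  [len(C.acc) + 5]
26. n10.idx = 14  [A.depth * -1 + 13]
27. n10.cnt = 6  [A.depth + 7]
28. n14.cnt = 25  [A.cnt + 19]
29. n15.idx = -4  [-4]
30. n15.mk = 17  [S.cnt - 8]
31. n15.tag = false  [S.cnt > 25]
32. n16.acc = false  [terminal]
33. n15.env = "mz"  ["mz"]
34. n17.acc = true  [terminal]
35. n18.lim = "wz"  [terminal]
36. n14.ok = "wz"  [if d.acc then g.lim else "r"]
37. n14.hot = true  [d.acc == true]
38. n0.ok = "nnux"  [S₁.ok ++ "x"]
39. n0.hot = false  [not S₂.hot]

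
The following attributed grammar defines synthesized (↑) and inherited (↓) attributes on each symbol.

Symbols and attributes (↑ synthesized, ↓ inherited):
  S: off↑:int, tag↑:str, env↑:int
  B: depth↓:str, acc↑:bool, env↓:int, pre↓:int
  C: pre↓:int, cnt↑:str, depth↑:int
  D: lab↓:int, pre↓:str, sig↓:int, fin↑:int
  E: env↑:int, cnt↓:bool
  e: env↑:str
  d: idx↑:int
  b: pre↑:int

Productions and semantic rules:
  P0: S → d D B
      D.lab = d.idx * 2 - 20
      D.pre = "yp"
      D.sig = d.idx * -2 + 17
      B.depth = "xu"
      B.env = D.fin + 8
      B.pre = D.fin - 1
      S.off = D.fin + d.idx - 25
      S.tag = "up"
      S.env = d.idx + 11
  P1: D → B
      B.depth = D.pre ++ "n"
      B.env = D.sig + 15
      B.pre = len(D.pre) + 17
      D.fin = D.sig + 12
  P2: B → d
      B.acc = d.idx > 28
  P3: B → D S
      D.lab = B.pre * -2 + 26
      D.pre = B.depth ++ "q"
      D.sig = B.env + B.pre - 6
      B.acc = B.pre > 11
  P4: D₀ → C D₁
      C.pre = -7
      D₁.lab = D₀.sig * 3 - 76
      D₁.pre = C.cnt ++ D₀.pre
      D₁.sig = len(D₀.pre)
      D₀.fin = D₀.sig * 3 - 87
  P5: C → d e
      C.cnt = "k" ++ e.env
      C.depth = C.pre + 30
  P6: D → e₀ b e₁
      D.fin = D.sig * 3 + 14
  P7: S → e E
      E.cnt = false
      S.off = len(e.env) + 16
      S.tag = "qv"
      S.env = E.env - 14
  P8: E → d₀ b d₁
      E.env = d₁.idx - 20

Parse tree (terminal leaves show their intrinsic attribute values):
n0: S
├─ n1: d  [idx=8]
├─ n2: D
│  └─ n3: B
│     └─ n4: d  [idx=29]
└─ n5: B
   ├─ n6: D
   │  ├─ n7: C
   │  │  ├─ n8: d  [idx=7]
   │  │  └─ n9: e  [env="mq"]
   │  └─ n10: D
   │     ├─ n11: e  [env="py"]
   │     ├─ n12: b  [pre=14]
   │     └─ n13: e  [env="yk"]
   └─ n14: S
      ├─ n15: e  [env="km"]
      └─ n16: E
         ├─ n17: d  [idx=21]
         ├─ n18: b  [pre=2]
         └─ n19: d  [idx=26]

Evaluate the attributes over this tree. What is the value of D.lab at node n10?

5

1. n1.idx = 8  [terminal]
2. n2.lab = -4  [d.idx * 2 - 20]
3. n2.pre = "yp"  ["yp"]
4. n2.sig = 1  [d.idx * -2 + 17]
5. n3.depth = "ypn"  [D.pre ++ "n"]
6. n3.env = 16  [D.sig + 15]
7. n3.pre = 19  [len(D.pre) + 17]
8. n4.idx = 29  [terminal]
9. n3.acc = true  [d.idx > 28]
10. n2.fin = 13  [D.sig + 12]
11. n5.depth = "xu"  ["xu"]
12. n5.env = 21  [D.fin + 8]
13. n5.pre = 12  [D.fin - 1]
14. n6.lab = 2  [B.pre * -2 + 26]
15. n6.pre = "xuq"  [B.depth ++ "q"]
16. n6.sig = 27  [B.env + B.pre - 6]
17. n7.pre = -7  [-7]
18. n8.idx = 7  [terminal]
19. n9.env = "mq"  [terminal]
20. n7.cnt = "kmq"  ["k" ++ e.env]
21. n7.depth = 23  [C.pre + 30]
22. n10.lab = 5  [D₀.sig * 3 - 76]
23. n10.pre = "kmqxuq"  [C.cnt ++ D₀.pre]
24. n10.sig = 3  [len(D₀.pre)]
25. n11.env = "py"  [terminal]
26. n12.pre = 14  [terminal]
27. n13.env = "yk"  [terminal]
28. n10.fin = 23  [D.sig * 3 + 14]
29. n6.fin = -6  [D₀.sig * 3 - 87]
30. n15.env = "km"  [terminal]
31. n16.cnt = false  [false]
32. n17.idx = 21  [terminal]
33. n18.pre = 2  [terminal]
34. n19.idx = 26  [terminal]
35. n16.env = 6  [d₁.idx - 20]
36. n14.off = 18  [len(e.env) + 16]
37. n14.tag = "qv"  ["qv"]
38. n14.env = -8  [E.env - 14]
39. n5.acc = true  [B.pre > 11]
40. n0.off = -4  [D.fin + d.idx - 25]
41. n0.tag = "up"  ["up"]
42. n0.env = 19  [d.idx + 11]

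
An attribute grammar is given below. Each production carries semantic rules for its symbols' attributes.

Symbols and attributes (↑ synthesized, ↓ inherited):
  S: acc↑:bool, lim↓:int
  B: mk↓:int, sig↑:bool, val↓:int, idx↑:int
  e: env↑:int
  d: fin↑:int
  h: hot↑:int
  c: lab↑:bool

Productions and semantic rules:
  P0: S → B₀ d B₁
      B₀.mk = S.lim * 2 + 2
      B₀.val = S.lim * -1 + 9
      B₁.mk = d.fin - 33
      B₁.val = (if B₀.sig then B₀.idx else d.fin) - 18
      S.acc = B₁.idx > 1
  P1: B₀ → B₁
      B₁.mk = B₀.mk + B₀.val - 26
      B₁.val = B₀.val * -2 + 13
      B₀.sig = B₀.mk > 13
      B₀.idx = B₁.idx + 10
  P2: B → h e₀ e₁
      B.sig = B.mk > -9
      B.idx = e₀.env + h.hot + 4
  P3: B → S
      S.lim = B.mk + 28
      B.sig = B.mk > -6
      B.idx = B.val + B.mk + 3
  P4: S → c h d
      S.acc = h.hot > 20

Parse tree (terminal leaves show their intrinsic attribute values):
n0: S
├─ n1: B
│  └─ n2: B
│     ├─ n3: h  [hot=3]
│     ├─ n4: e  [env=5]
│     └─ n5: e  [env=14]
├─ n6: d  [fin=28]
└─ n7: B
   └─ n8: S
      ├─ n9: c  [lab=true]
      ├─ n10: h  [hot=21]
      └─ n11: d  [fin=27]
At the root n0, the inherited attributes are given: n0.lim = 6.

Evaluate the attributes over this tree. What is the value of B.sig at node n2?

false

1. n0.lim = 6  [given at root]
2. n1.mk = 14  [S.lim * 2 + 2]
3. n1.val = 3  [S.lim * -1 + 9]
4. n2.mk = -9  [B₀.mk + B₀.val - 26]
5. n2.val = 7  [B₀.val * -2 + 13]
6. n3.hot = 3  [terminal]
7. n4.env = 5  [terminal]
8. n5.env = 14  [terminal]
9. n2.sig = false  [B.mk > -9]
10. n2.idx = 12  [e₀.env + h.hot + 4]
11. n1.sig = true  [B₀.mk > 13]
12. n1.idx = 22  [B₁.idx + 10]
13. n6.fin = 28  [terminal]
14. n7.mk = -5  [d.fin - 33]
15. n7.val = 4  [(if B₀.sig then B₀.idx else d.fin) - 18]
16. n8.lim = 23  [B.mk + 28]
17. n9.lab = true  [terminal]
18. n10.hot = 21  [terminal]
19. n11.fin = 27  [terminal]
20. n8.acc = true  [h.hot > 20]
21. n7.sig = true  [B.mk > -6]
22. n7.idx = 2  [B.val + B.mk + 3]
23. n0.acc = true  [B₁.idx > 1]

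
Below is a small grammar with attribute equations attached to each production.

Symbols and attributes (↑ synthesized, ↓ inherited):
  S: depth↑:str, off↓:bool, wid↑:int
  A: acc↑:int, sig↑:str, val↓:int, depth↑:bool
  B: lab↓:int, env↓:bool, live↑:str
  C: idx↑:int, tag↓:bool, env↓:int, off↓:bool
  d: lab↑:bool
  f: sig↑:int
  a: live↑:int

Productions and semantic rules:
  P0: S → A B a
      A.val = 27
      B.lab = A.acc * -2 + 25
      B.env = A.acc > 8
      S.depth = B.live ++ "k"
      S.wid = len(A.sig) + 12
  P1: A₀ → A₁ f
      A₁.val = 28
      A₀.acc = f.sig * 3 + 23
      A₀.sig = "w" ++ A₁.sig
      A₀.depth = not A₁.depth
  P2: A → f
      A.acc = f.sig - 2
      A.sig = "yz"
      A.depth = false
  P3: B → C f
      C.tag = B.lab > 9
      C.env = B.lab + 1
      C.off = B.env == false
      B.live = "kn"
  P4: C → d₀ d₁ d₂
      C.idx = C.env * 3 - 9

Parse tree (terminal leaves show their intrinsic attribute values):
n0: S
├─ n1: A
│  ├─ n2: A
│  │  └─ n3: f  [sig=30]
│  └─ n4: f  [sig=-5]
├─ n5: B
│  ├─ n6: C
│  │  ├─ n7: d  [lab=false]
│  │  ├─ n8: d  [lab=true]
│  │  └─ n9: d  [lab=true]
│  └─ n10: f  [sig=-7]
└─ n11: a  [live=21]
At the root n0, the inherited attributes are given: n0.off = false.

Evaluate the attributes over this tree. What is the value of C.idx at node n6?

21

1. n0.off = false  [given at root]
2. n1.val = 27  [27]
3. n2.val = 28  [28]
4. n3.sig = 30  [terminal]
5. n2.acc = 28  [f.sig - 2]
6. n2.sig = "yz"  ["yz"]
7. n2.depth = false  [false]
8. n4.sig = -5  [terminal]
9. n1.acc = 8  [f.sig * 3 + 23]
10. n1.sig = "wyz"  ["w" ++ A₁.sig]
11. n1.depth = true  [not A₁.depth]
12. n5.lab = 9  [A.acc * -2 + 25]
13. n5.env = false  [A.acc > 8]
14. n6.tag = false  [B.lab > 9]
15. n6.env = 10  [B.lab + 1]
16. n6.off = true  [B.env == false]
17. n7.lab = false  [terminal]
18. n8.lab = true  [terminal]
19. n9.lab = true  [terminal]
20. n6.idx = 21  [C.env * 3 - 9]
21. n10.sig = -7  [terminal]
22. n5.live = "kn"  ["kn"]
23. n11.live = 21  [terminal]
24. n0.depth = "knk"  [B.live ++ "k"]
25. n0.wid = 15  [len(A.sig) + 12]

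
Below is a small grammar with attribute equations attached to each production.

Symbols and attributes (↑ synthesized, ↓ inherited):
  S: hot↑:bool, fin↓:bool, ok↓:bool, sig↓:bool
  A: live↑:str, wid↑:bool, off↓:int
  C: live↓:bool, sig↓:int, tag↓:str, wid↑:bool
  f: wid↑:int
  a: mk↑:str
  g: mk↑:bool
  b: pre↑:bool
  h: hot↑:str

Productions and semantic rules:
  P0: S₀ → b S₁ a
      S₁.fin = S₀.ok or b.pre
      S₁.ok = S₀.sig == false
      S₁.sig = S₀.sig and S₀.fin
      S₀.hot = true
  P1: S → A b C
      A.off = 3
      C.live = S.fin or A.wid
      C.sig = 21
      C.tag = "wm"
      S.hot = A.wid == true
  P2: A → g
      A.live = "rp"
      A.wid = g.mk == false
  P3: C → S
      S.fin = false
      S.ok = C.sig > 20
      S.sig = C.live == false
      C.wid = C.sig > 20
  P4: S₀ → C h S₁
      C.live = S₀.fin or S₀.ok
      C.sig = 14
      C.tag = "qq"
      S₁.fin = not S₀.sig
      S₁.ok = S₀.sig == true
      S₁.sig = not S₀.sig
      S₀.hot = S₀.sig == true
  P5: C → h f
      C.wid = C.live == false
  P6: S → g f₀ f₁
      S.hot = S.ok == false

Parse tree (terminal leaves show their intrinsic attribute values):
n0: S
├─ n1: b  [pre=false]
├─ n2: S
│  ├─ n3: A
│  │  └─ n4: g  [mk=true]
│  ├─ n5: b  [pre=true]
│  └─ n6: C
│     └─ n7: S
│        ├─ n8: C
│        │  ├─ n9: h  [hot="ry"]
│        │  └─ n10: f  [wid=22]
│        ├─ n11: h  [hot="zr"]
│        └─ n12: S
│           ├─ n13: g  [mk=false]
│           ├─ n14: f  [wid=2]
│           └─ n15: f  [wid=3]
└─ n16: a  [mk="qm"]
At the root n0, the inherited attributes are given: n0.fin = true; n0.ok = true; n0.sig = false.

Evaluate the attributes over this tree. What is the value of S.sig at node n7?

false

1. n0.fin = true  [given at root]
2. n0.ok = true  [given at root]
3. n0.sig = false  [given at root]
4. n1.pre = false  [terminal]
5. n2.fin = true  [S₀.ok or b.pre]
6. n2.ok = true  [S₀.sig == false]
7. n2.sig = false  [S₀.sig and S₀.fin]
8. n3.off = 3  [3]
9. n4.mk = true  [terminal]
10. n3.live = "rp"  ["rp"]
11. n3.wid = false  [g.mk == false]
12. n5.pre = true  [terminal]
13. n6.live = true  [S.fin or A.wid]
14. n6.sig = 21  [21]
15. n6.tag = "wm"  ["wm"]
16. n7.fin = false  [false]
17. n7.ok = true  [C.sig > 20]
18. n7.sig = false  [C.live == false]
19. n8.live = true  [S₀.fin or S₀.ok]
20. n8.sig = 14  [14]
21. n8.tag = "qq"  ["qq"]
22. n9.hot = "ry"  [terminal]
23. n10.wid = 22  [terminal]
24. n8.wid = false  [C.live == false]
25. n11.hot = "zr"  [terminal]
26. n12.fin = true  [not S₀.sig]
27. n12.ok = false  [S₀.sig == true]
28. n12.sig = true  [not S₀.sig]
29. n13.mk = false  [terminal]
30. n14.wid = 2  [terminal]
31. n15.wid = 3  [terminal]
32. n12.hot = true  [S.ok == false]
33. n7.hot = false  [S₀.sig == true]
34. n6.wid = true  [C.sig > 20]
35. n2.hot = false  [A.wid == true]
36. n16.mk = "qm"  [terminal]
37. n0.hot = true  [true]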